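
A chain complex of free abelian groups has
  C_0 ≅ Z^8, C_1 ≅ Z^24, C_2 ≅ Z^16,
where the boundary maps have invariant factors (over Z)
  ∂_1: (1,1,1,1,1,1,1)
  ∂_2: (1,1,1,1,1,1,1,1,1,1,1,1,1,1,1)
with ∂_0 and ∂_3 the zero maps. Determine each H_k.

H_0: b_0 = 8 − 0 − 7 = 1; torsion from ∂_1 factors > 1: none. So H_0 ≅ Z.
H_1: b_1 = 24 − 7 − 15 = 2; torsion from ∂_2 factors > 1: none. So H_1 ≅ Z^2.
H_2: b_2 = 16 − 15 − 0 = 1; torsion from ∂_3 factors > 1: none. So H_2 ≅ Z.

H_0 ≅ Z,  H_1 ≅ Z^2,  H_2 ≅ Z.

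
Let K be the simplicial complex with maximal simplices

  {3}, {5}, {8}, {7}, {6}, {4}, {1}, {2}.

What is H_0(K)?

H_0 = Z^8.

Fix the vertex order 1 < 2 < 3 < 4 < 5 < 6 < 7 < 8 and write every simplex with vertices in increasing order. Then dim K = 0 and the simplices of K are:

  0-simplices (8): [1], [2], [3], [4], [5], [6], [7], [8]

giving chain groups C_0 ≅ Z^8.

Reading off H_k = ker ∂_k / im ∂_{k+1}:

  H_0: rank C_0 − rank ∂_1 = 8 − 0 = 8, and there is no ∂_1, so H_0 = Z^8.

(K is a triangulation of the disjoint union of a set of 4 points and a set of 4 points.)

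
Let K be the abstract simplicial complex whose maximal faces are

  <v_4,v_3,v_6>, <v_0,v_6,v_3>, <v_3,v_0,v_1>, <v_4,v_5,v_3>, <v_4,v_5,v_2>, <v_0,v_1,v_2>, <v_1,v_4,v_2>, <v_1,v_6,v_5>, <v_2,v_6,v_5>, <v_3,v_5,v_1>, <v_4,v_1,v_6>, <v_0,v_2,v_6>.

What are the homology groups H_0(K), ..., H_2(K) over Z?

We work with the vertex ordering v_0 < v_1 < v_2 < v_3 < v_4 < v_5 < v_6. The simplices of K, each written with vertices in increasing order, are:

  0-simplices (7): [v_0], [v_1], [v_2], [v_3], [v_4], [v_5], [v_6]
  1-simplices (18): (18 of them)
  2-simplices (12): (12 of them)

so the chain groups are C_0 ≅ Z^7, C_1 ≅ Z^18, C_2 ≅ Z^12.

The boundary map ∂_1: C_1 → C_0 maps an edge to its endpoints' difference, ∂[p,q] = q − p. For instance
  ∂[v_0,v_3] = [v_3] − [v_0].
This gives a 7×18 integer matrix of rank 6; reducing to Smith normal form yields diagonal entries (1,1,1,1,1,1).

∂_2: C_2 → C_1 maps a triangle to the signed sum of its edges. For instance
  ∂[v_2,v_4,v_5] = [v_4,v_5] − [v_2,v_5] + [v_2,v_4],
  ∂[v_1,v_5,v_6] = [v_5,v_6] − [v_1,v_6] + [v_1,v_5].
The 18×12 boundary matrix has rank 12 and Smith normal form diag(1,1,1,1,1,1,1,1,1,1,1,2).

Now H_k = ker ∂_k / im ∂_{k+1}, so:

  H_0: rank C_0 − rank ∂_1 = 7 − 6 = 1, and the invariant factors of ∂_1 are all 1, so H_0 = Z.
  H_1: rank ker ∂_1 − rank ∂_2 = (18 − 6) − 12 = 0, and ∂_2 has invariant factor 2 > 1, so H_1 = Z/2Z.
  H_2: rank ker ∂_2 − rank ∂_3 = (12 − 12) − 0 = 0, and there is no ∂_3, so H_2 = 0.

(K is a triangulation of the real projective plane RP^2.)

H_0 ≅ Z,  H_1 ≅ Z/2Z,  H_2 = 0.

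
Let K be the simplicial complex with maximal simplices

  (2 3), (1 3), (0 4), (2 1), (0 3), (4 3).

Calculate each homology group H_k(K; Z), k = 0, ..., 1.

Fix the vertex order 0 < 1 < 2 < 3 < 4 and write every simplex with vertices in increasing order. Then dim K = 1 and the simplices of K are:

  0-simplices (5): [0], [1], [2], [3], [4]
  1-simplices (6): [0,3], [0,4], [1,2], [1,3], [2,3], [3,4]

Hence C_0 ≅ Z^5, C_1 ≅ Z^6.

Boundary ∂_1: C_1 → C_0 sends each edge [p,q] (with p < q) to q − p.
The 5×6 boundary matrix has rank 4 and Smith normal form diag(1,1,1,1).

From H_k ≅ ker(∂_k) / im(∂_{k+1}) we obtain:

  H_0: rank C_0 − rank ∂_1 = 5 − 4 = 1, and the invariant factors of ∂_1 are all 1, so H_0 = Z.
  H_1: rank ker ∂_1 − rank ∂_2 = (6 − 4) − 0 = 2, and there is no ∂_2, so H_1 = Z^2.

H_0 ≅ Z,  H_1 ≅ Z^2.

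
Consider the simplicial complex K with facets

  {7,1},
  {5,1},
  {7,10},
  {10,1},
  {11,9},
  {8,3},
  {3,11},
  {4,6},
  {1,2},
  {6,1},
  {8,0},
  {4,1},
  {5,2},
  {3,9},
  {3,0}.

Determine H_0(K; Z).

H_0 = Z^2.

K has 12 vertices, 15 edges.
rank ∂_0 = 0, rank ∂_1 = 10 ⇒ b_0 = 12 − 0 − 10 = 2; all invariant factors of ∂_1 are 1 so no torsion. So H_0 ≅ Z^2.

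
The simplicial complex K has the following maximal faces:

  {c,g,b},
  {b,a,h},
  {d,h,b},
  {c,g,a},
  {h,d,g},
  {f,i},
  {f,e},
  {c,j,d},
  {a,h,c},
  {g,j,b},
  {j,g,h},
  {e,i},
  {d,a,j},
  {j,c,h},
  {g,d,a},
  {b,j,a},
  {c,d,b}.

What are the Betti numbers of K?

Take the total order a < b < c < d < e < f < g < h < i < j on the vertex set. Then K (dimension 2) consists of the simplices:

  0-simplices (10): a, b, c, d, e, f, g, h, i, j
  1-simplices (24): ab, ac, ad, ag, ah, aj, bc, bd, bg, bh, bj, cd, cg, ch, cj, dg, dh, dj, ef, ei, fi, gh, gj, hj
  2-simplices (14): abh, abj, acg, ach, adg, adj, bcd, bcg, bdh, bgj, cdj, chj, dgh, ghj

giving chain groups C_0 ≅ Z^10, C_1 ≅ Z^24, C_2 ≅ Z^14.

The boundary map ∂_1: C_1 → C_0 sends each edge [p,q] (with p < q) to q − p. For instance
  ∂dh = h − d.
The resulting 10×24 matrix has rank 8, and its Smith normal form has invariant factors (1,1,1,1,1,1,1,1).

∂_2: C_2 → C_1 maps a triangle to the signed sum of its edges. For instance
  ∂dgh = gh − dh + dg,
  ∂bcg = cg − bg + bc.
This gives a 24×14 integer matrix of rank 13; reducing to Smith normal form yields diagonal entries (1,1,1,1,1,1,1,1,1,1,1,1,1).

From H_k ≅ ker(∂_k) / im(∂_{k+1}) we obtain:

  H_0: rank C_0 − rank ∂_1 = 10 − 8 = 2, and the invariant factors of ∂_1 are all 1, so H_0 ≅ Z^2.
  H_1: rank ker ∂_1 − rank ∂_2 = (24 − 8) − 13 = 3, and the invariant factors of ∂_2 are all 1, so H_1 ≅ Z^3.
  H_2: rank ker ∂_2 − rank ∂_3 = (14 − 13) − 0 = 1, and there is no ∂_3, so H_2 ≅ Z.

As a check, the Euler characteristic is 10 − 24 + 14 = 0, which agrees with 2 − 3 + 1 = 0.

Hence the Betti numbers are b_0 = 2, b_1 = 3, b_2 = 1.

b_0 = 2, b_1 = 3, b_2 = 1.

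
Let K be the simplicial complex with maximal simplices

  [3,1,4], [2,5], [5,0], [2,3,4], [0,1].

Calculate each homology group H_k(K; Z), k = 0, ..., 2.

H_0 ≅ Z,  H_1 ≅ Z,  H_2 = 0.

K has 6 vertices, 8 edges, 2 triangles.
rank ∂_0 = 0, rank ∂_1 = 5 ⇒ b_0 = 6 − 0 − 5 = 1; all invariant factors of ∂_1 are 1 so no torsion. So H_0 ≅ Z.
rank ∂_1 = 5, rank ∂_2 = 2 ⇒ b_1 = 8 − 5 − 2 = 1; all invariant factors of ∂_2 are 1 so no torsion. So H_1 ≅ Z.
rank ∂_2 = 2, rank ∂_3 = 0 ⇒ b_2 = 2 − 2 − 0 = 0. So H_2 ≅ 0.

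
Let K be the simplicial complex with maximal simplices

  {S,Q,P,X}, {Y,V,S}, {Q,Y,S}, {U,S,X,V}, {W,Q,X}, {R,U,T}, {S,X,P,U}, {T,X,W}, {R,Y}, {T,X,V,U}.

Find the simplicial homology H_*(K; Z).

H_0 = Z,  H_1 = Z,  H_2 = 0,  H_3 = 0.

Take the total order P < Q < R < S < T < U < V < W < X < Y on the vertex set. Then K (dimension 3) consists of the simplices:

  0-simplices (10): P, Q, R, S, T, U, V, W, X, Y
  1-simplices (24): PQ, PS, PU, PX, QS, QW, QX, QY, RT, RU, RY, SU, SV, SX, SY, TU, TV, TW, TX, UV, UX, VX, VY, WX
  2-simplices (18): PQS, PQX, PSU, PSX, PUX, QSX, QSY, QWX, RTU, SUV, SUX, SVX, SVY, TUV, TUX, TVX, TWX, UVX
  3-simplices (4): PQSX, PSUX, SUVX, TUVX

so the chain groups are C_0 ≅ Z^10, C_1 ≅ Z^24, C_2 ≅ Z^18, C_3 ≅ Z^4.

Boundary ∂_1: C_1 → C_0 sends each edge [p,q] (with p < q) to q − p. For instance
  ∂VY = Y − V.
The resulting 10×24 matrix has rank 9, and its Smith normal form has invariant factors (1,1,1,1,1,1,1,1,1).

∂_2: C_2 → C_1 sends each 2-simplex [p,q,r] to [q,r] − [p,r] + [p,q]. For instance
  ∂TUX = UX − TX + TU,
  ∂PQX = QX − PX + PQ.
This gives a 24×18 integer matrix of rank 14; reducing to Smith normal form yields diagonal entries (1,1,1,1,1,1,1,1,1,1,1,1,1,1).

The boundary map ∂_3: C_3 → C_2 sends each 3-simplex σ to the alternating sum Σ_i (−1)^i (σ with its i-th vertex removed). For instance
  ∂PSUX = SUX − PUX + PSX − PSU,
  ∂SUVX = UVX − SVX + SUX − SUV.
The 18×4 boundary matrix has rank 4 and Smith normal form diag(1,1,1,1).

Computing H_k = (kernel of ∂_k) / (image of ∂_{k+1}):

  H_0: rank C_0 − rank ∂_1 = 10 − 9 = 1, and the invariant factors of ∂_1 are all 1, so H_0 = Z.
  H_1: rank ker ∂_1 − rank ∂_2 = (24 − 9) − 14 = 1, and the invariant factors of ∂_2 are all 1, so H_1 = Z.
  H_2: rank ker ∂_2 − rank ∂_3 = (18 − 14) − 4 = 0, and the invariant factors of ∂_3 are all 1, so H_2 = 0.
  H_3: rank ker ∂_3 − rank ∂_4 = (4 − 4) − 0 = 0, and there is no ∂_4, so H_3 = 0.

As a check, the Euler characteristic is 10 − 24 + 18 − 4 = 0, which agrees with 1 − 1 + 0 − 0 = 0.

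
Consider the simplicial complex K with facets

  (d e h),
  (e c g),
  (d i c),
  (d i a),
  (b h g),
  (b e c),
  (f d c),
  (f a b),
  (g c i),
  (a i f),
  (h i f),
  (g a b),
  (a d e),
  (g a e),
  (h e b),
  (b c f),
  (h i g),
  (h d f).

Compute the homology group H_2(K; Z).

Take the total order a < b < c < d < e < f < g < h < i on the vertex set. Then K (dimension 2) consists of the simplices:

  0-simplices (9): a, b, c, d, e, f, g, h, i
  1-simplices (27): ab, ad, ae, af, ag, ai, bc, be, bf, bg, bh, cd, ce, cf, cg, ci, de, df, dh, di, eg, eh, fh, fi, gh, gi, hi
  2-simplices (18): abf, abg, ade, adi, aeg, afi, bce, bcf, beh, bgh, cdf, cdi, ceg, cgi, deh, dfh, fhi, ghi

so the chain groups are C_0 ≅ Z^9, C_1 ≅ Z^27, C_2 ≅ Z^18.

The boundary map ∂_1: C_1 → C_0 maps an edge to its endpoints' difference, ∂[p,q] = q − p.
The resulting 9×27 matrix has rank 8, and its Smith normal form has invariant factors (1,1,1,1,1,1,1,1).

The boundary map ∂_2: C_2 → C_1 acts by ∂[p,q,r] = [q,r] − [p,r] + [p,q]. For instance
  ∂bce = ce − be + bc,
  ∂dfh = fh − dh + df.
As a 27×18 matrix over Z this has rank 18, with invariant factors (1,1,1,1,1,1,1,1,1,1,1,1,1,1,1,1,1,2).

Now H_k = ker ∂_k / im ∂_{k+1}, so:

  H_2: rank ker ∂_2 − rank ∂_3 = (18 − 18) − 0 = 0, and there is no ∂_3, so H_2 ≅ 0.

H_2 ≅ 0.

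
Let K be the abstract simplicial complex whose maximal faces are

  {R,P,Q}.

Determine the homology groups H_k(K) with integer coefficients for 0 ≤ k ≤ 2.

H_0 ≅ Z,  H_1 = 0,  H_2 = 0.

We work with the vertex ordering P < Q < R. The simplices of K, each written with vertices in increasing order, are:

  0-simplices (3): P, Q, R
  1-simplices (3): PQ, PR, QR
  2-simplices (1): PQR

so the chain groups are C_0 ≅ Z^3, C_1 ≅ Z^3, C_2 ≅ Z^1.

∂_1: C_1 → C_0 maps an edge to its endpoints' difference, ∂[p,q] = q − p. For instance
  ∂PQ = Q − P.
This gives a 3×3 integer matrix of rank 2; reducing to Smith normal form yields diagonal entries (1,1).

The boundary map ∂_2: C_2 → C_1 acts by ∂[p,q,r] = [q,r] − [p,r] + [p,q]. For instance
  ∂PQR = QR − PR + PQ.
This gives a 3×1 integer matrix of rank 1; reducing to Smith normal form yields diagonal entries (1).

Now H_k = ker ∂_k / im ∂_{k+1}, so:

  H_0: rank C_0 − rank ∂_1 = 3 − 2 = 1, and the invariant factors of ∂_1 are all 1, so H_0 = Z.
  H_1: rank ker ∂_1 − rank ∂_2 = (3 − 2) − 1 = 0, and the invariant factors of ∂_2 are all 1, so H_1 = 0.
  H_2: rank ker ∂_2 − rank ∂_3 = (1 − 1) − 0 = 0, and there is no ∂_3, so H_2 = 0.

As a check, the Euler characteristic is 3 − 3 + 1 = 1, which agrees with 1 − 0 + 0 = 1.
(K is a triangulation of the 2-simplex.)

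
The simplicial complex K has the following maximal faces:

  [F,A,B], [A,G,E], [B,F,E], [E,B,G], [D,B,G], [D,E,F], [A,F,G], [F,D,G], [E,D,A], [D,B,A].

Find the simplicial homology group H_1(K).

H_1 ≅ Z/2.

Fix the vertex order A < B < D < E < F < G and write every simplex with vertices in increasing order. Then dim K = 2 and the simplices of K are:

  0-simplices (6): A, B, D, E, F, G
  1-simplices (15): AB, AD, AE, AF, AG, BD, BE, BF, BG, DE, DF, DG, EF, EG, FG
  2-simplices (10): ABD, ABF, ADE, AEG, AFG, BDG, BEF, BEG, DEF, DFG

so the chain groups are C_0 ≅ Z^6, C_1 ≅ Z^15, C_2 ≅ Z^10.

∂_1: C_1 → C_0 sends each edge [p,q] (with p < q) to q − p.
The resulting 6×15 matrix has rank 5, and its Smith normal form has invariant factors (1,1,1,1,1).

Boundary ∂_2: C_2 → C_1 acts by ∂[p,q,r] = [q,r] − [p,r] + [p,q]. For instance
  ∂BEF = EF − BF + BE,
  ∂ABD = BD − AD + AB.
The 15×10 boundary matrix has rank 10 and Smith normal form diag(1,1,1,1,1,1,1,1,1,2).

Reading off H_k = ker ∂_k / im ∂_{k+1}:

  H_1: rank ker ∂_1 − rank ∂_2 = (15 − 5) − 10 = 0, and ∂_2 has invariant factor 2 > 1, so H_1 ≅ Z/2.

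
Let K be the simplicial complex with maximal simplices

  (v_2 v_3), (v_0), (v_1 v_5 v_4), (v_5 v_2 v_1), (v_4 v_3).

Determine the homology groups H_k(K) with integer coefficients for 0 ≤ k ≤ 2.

H_0 ≅ Z^2,  H_1 ≅ Z,  H_2 = 0.

We work with the vertex ordering v_0 < v_1 < v_2 < v_3 < v_4 < v_5. The simplices of K, each written with vertices in increasing order, are:

  0-simplices (6): [v_0], [v_1], [v_2], [v_3], [v_4], [v_5]
  1-simplices (7): [v_1,v_2], [v_1,v_4], [v_1,v_5], [v_2,v_3], [v_2,v_5], [v_3,v_4], [v_4,v_5]
  2-simplices (2): [v_1,v_2,v_5], [v_1,v_4,v_5]

giving chain groups C_0 ≅ Z^6, C_1 ≅ Z^7, C_2 ≅ Z^2.

Boundary ∂_1: C_1 → C_0 is given by ∂[p,q] = [q] − [p]. For instance
  ∂[v_3,v_4] = [v_4] − [v_3].
As a 6×7 matrix over Z this has rank 4, with invariant factors (1,1,1,1).

Boundary ∂_2: C_2 → C_1 sends each 2-simplex [p,q,r] to [q,r] − [p,r] + [p,q]. For instance
  ∂[v_1,v_2,v_5] = [v_2,v_5] − [v_1,v_5] + [v_1,v_2],
  ∂[v_1,v_4,v_5] = [v_4,v_5] − [v_1,v_5] + [v_1,v_4].
The resulting 7×2 matrix has rank 2, and its Smith normal form has invariant factors (1,1).

From H_k ≅ ker(∂_k) / im(∂_{k+1}) we obtain:

  H_0: rank C_0 − rank ∂_1 = 6 − 4 = 2, and the invariant factors of ∂_1 are all 1, so H_0 ≅ Z^2.
  H_1: rank ker ∂_1 − rank ∂_2 = (7 − 4) − 2 = 1, and the invariant factors of ∂_2 are all 1, so H_1 ≅ Z.
  H_2: rank ker ∂_2 − rank ∂_3 = (2 − 2) − 0 = 0, and there is no ∂_3, so H_2 ≅ 0.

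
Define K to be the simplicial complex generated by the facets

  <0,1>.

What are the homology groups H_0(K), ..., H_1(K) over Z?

Order the vertices as 0 < 1. Listing each simplex with vertices in this order, K has dimension 1 with simplices:

  0-simplices (2): [0], [1]
  1-simplices (1): [0,1]

so the chain groups are C_0 ≅ Z^2, C_1 ≅ Z^1.

The boundary map ∂_1: C_1 → C_0 maps an edge to its endpoints' difference, ∂[p,q] = q − p.
The resulting 2×1 matrix has rank 1, and its Smith normal form has invariant factors (1).

From H_k ≅ ker(∂_k) / im(∂_{k+1}) we obtain:

  H_0: rank C_0 − rank ∂_1 = 2 − 1 = 1, and the invariant factors of ∂_1 are all 1, so H_0 = Z.
  H_1: rank ker ∂_1 − rank ∂_2 = (1 − 1) − 0 = 0, and there is no ∂_2, so H_1 = 0.

As a check, the Euler characteristic is 2 − 1 = 1, which agrees with 1 − 0 = 1.

H_0 ≅ Z,  H_1 = 0.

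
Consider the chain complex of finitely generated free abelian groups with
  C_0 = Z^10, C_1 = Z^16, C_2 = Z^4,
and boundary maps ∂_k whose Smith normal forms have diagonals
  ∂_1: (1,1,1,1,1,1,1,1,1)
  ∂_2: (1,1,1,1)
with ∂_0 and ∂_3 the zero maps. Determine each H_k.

H_0: b_0 = 10 − 0 − 9 = 1; torsion from ∂_1 factors > 1: none. So H_0 = Z.
H_1: b_1 = 16 − 9 − 4 = 3; torsion from ∂_2 factors > 1: none. So H_1 = Z^3.
H_2: b_2 = 4 − 4 − 0 = 0; torsion from ∂_3 factors > 1: none. So H_2 = 0.

H_0 = Z,  H_1 = Z^3,  H_2 = 0.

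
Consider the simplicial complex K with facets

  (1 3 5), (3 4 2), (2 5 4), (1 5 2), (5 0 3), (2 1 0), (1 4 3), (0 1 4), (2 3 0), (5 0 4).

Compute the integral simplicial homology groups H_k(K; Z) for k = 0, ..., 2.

Take the total order 0 < 1 < 2 < 3 < 4 < 5 on the vertex set. Then K (dimension 2) consists of the simplices:

  0-simplices (6): [0], [1], [2], [3], [4], [5]
  1-simplices (15): [0,1], [0,2], [0,3], [0,4], [0,5], [1,2], [1,3], [1,4], [1,5], [2,3], [2,4], [2,5], [3,4], [3,5], [4,5]
  2-simplices (10): [0,1,2], [0,1,4], [0,2,3], [0,3,5], [0,4,5], [1,2,5], [1,3,4], [1,3,5], [2,3,4], [2,4,5]

so the chain groups are C_0 ≅ Z^6, C_1 ≅ Z^15, C_2 ≅ Z^10.

Boundary ∂_1: C_1 → C_0 is given by ∂[p,q] = [q] − [p].
The resulting 6×15 matrix has rank 5, and its Smith normal form has invariant factors (1,1,1,1,1).

The boundary map ∂_2: C_2 → C_1 maps a triangle to the signed sum of its edges. For instance
  ∂[0,4,5] = [4,5] − [0,5] + [0,4],
  ∂[1,3,5] = [3,5] − [1,5] + [1,3].
The resulting 15×10 matrix has rank 10, and its Smith normal form has invariant factors (1,1,1,1,1,1,1,1,1,2).

Now H_k = ker ∂_k / im ∂_{k+1}, so:

  H_0: rank C_0 − rank ∂_1 = 6 − 5 = 1, and the invariant factors of ∂_1 are all 1, so H_0 = Z.
  H_1: rank ker ∂_1 − rank ∂_2 = (15 − 5) − 10 = 0, and ∂_2 has invariant factor 2 > 1, so H_1 = Z/2Z.
  H_2: rank ker ∂_2 − rank ∂_3 = (10 − 10) − 0 = 0, and there is no ∂_3, so H_2 = 0.

(K is a triangulation of the real projective plane RP^2.)

H_0 ≅ Z,  H_1 ≅ Z/2Z,  H_2 = 0.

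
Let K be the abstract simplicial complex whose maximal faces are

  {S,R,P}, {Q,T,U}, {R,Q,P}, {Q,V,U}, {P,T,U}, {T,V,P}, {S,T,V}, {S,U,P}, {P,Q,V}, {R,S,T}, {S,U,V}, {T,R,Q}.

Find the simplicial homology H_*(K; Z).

H_0 ≅ Z,  H_1 ≅ Z_2,  H_2 = 0.

Take the total order P < Q < R < S < T < U < V on the vertex set. Then K (dimension 2) consists of the simplices:

  0-simplices (7): P, Q, R, S, T, U, V
  1-simplices (18): PQ, PR, PS, PT, PU, PV, QR, QT, QU, QV, RS, RT, ST, SU, SV, TU, TV, UV
  2-simplices (12): PQR, PQV, PRS, PSU, PTU, PTV, QRT, QTU, QUV, RST, STV, SUV

Hence C_0 ≅ Z^7, C_1 ≅ Z^18, C_2 ≅ Z^12.

The boundary map ∂_1: C_1 → C_0 is given by ∂[p,q] = [q] − [p].
The 7×18 boundary matrix has rank 6 and Smith normal form diag(1,1,1,1,1,1).

The boundary map ∂_2: C_2 → C_1 sends each 2-simplex [p,q,r] to [q,r] − [p,r] + [p,q]. For instance
  ∂PRS = RS − PS + PR,
  ∂QTU = TU − QU + QT.
The resulting 18×12 matrix has rank 12, and its Smith normal form has invariant factors (1,1,1,1,1,1,1,1,1,1,1,2).

Now H_k = ker ∂_k / im ∂_{k+1}, so:

  H_0: rank C_0 − rank ∂_1 = 7 − 6 = 1, and the invariant factors of ∂_1 are all 1, so H_0 = Z.
  H_1: rank ker ∂_1 − rank ∂_2 = (18 − 6) − 12 = 0, and ∂_2 has invariant factor 2 > 1, so H_1 = Z_2.
  H_2: rank ker ∂_2 − rank ∂_3 = (12 − 12) − 0 = 0, and there is no ∂_3, so H_2 = 0.

As a check, the Euler characteristic is 7 − 18 + 12 = 1, which agrees with 1 − 0 + 0 = 1.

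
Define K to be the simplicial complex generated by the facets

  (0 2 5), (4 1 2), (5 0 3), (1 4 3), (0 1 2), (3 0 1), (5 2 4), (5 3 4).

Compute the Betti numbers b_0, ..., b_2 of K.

b_0 = 1, b_1 = 0, b_2 = 1.

Fix the vertex order 0 < 1 < 2 < 3 < 4 < 5 and write every simplex with vertices in increasing order. Then dim K = 2 and the simplices of K are:

  0-simplices (6): [0], [1], [2], [3], [4], [5]
  1-simplices (12): [0,1], [0,2], [0,3], [0,5], [1,2], [1,3], [1,4], [2,4], [2,5], [3,4], [3,5], [4,5]
  2-simplices (8): [0,1,2], [0,1,3], [0,2,5], [0,3,5], [1,2,4], [1,3,4], [2,4,5], [3,4,5]

so the chain groups are C_0 ≅ Z^6, C_1 ≅ Z^12, C_2 ≅ Z^8.

∂_1: C_1 → C_0 maps an edge to its endpoints' difference, ∂[p,q] = q − p. For instance
  ∂[3,4] = [4] − [3].
The resulting 6×12 matrix has rank 5, and its Smith normal form has invariant factors (1,1,1,1,1).

Boundary ∂_2: C_2 → C_1 acts by ∂[p,q,r] = [q,r] − [p,r] + [p,q]. For instance
  ∂[0,1,2] = [1,2] − [0,2] + [0,1],
  ∂[1,3,4] = [3,4] − [1,4] + [1,3].
This gives a 12×8 integer matrix of rank 7; reducing to Smith normal form yields diagonal entries (1,1,1,1,1,1,1).

From H_k ≅ ker(∂_k) / im(∂_{k+1}) we obtain:

  H_0: rank C_0 − rank ∂_1 = 6 − 5 = 1, and the invariant factors of ∂_1 are all 1, so H_0 ≅ Z.
  H_1: rank ker ∂_1 − rank ∂_2 = (12 − 5) − 7 = 0, and the invariant factors of ∂_2 are all 1, so H_1 ≅ 0.
  H_2: rank ker ∂_2 − rank ∂_3 = (8 − 7) − 0 = 1, and there is no ∂_3, so H_2 ≅ Z.

Hence the Betti numbers are b_0 = 1, b_1 = 0, b_2 = 1.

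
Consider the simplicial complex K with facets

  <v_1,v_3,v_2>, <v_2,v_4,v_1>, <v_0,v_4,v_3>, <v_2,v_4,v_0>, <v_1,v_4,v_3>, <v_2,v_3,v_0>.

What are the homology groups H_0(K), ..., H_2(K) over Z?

H_0 = Z,  H_1 = 0,  H_2 = Z.

Order the vertices as v_0 < v_1 < v_2 < v_3 < v_4. Listing each simplex with vertices in this order, K has dimension 2 with simplices:

  0-simplices (5): [v_0], [v_1], [v_2], [v_3], [v_4]
  1-simplices (9): [v_0,v_2], [v_0,v_3], [v_0,v_4], [v_1,v_2], [v_1,v_3], [v_1,v_4], [v_2,v_3], [v_2,v_4], [v_3,v_4]
  2-simplices (6): [v_0,v_2,v_3], [v_0,v_2,v_4], [v_0,v_3,v_4], [v_1,v_2,v_3], [v_1,v_2,v_4], [v_1,v_3,v_4]

giving chain groups C_0 ≅ Z^5, C_1 ≅ Z^9, C_2 ≅ Z^6.

Boundary ∂_1: C_1 → C_0 is given by ∂[p,q] = [q] − [p]. For instance
  ∂[v_0,v_2] = [v_2] − [v_0].
The 5×9 boundary matrix has rank 4 and Smith normal form diag(1,1,1,1).

∂_2: C_2 → C_1 sends each 2-simplex [p,q,r] to [q,r] − [p,r] + [p,q]. For instance
  ∂[v_0,v_2,v_3] = [v_2,v_3] − [v_0,v_3] + [v_0,v_2],
  ∂[v_0,v_2,v_4] = [v_2,v_4] − [v_0,v_4] + [v_0,v_2].
This gives a 9×6 integer matrix of rank 5; reducing to Smith normal form yields diagonal entries (1,1,1,1,1).

Reading off H_k = ker ∂_k / im ∂_{k+1}:

  H_0: rank C_0 − rank ∂_1 = 5 − 4 = 1, and the invariant factors of ∂_1 are all 1, so H_0 = Z.
  H_1: rank ker ∂_1 − rank ∂_2 = (9 − 4) − 5 = 0, and the invariant factors of ∂_2 are all 1, so H_1 = 0.
  H_2: rank ker ∂_2 − rank ∂_3 = (6 − 5) − 0 = 1, and there is no ∂_3, so H_2 = Z.

As a check, the Euler characteristic is 5 − 9 + 6 = 2, which agrees with 1 − 0 + 1 = 2.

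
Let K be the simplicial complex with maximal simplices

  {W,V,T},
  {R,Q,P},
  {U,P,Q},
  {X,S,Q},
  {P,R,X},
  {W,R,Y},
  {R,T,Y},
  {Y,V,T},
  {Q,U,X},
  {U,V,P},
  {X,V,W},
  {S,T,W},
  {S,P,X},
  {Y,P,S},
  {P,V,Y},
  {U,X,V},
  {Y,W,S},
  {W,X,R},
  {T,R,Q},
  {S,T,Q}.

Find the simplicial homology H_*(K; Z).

H_0 ≅ Z,  H_1 ≅ Z ⊕ Z/2,  H_2 = 0.

We work with the vertex ordering P < Q < R < S < T < U < V < W < X < Y. The simplices of K, each written with vertices in increasing order, are:

  0-simplices (10): P, Q, R, S, T, U, V, W, X, Y
  1-simplices (30): PQ, PR, PS, PU, PV, PX, PY, QR, QS, QT, QU, QX, RT, RW, RX, RY, ST, SW, SX, SY, TV, TW, TY, UV, UX, VW, VX, VY, WX, WY
  2-simplices (20): PQR, PQU, PRX, PSX, PSY, PUV, PVY, QRT, QST, QSX, QUX, RTY, RWX, RWY, STW, SWY, TVW, TVY, UVX, VWX

Hence C_0 ≅ Z^10, C_1 ≅ Z^30, C_2 ≅ Z^20.

The boundary map ∂_1: C_1 → C_0 maps an edge to its endpoints' difference, ∂[p,q] = q − p.
As a 10×30 matrix over Z this has rank 9, with invariant factors (1,1,1,1,1,1,1,1,1).

∂_2: C_2 → C_1 sends each 2-simplex [p,q,r] to [q,r] − [p,r] + [p,q]. For instance
  ∂QST = ST − QT + QS,
  ∂PQR = QR − PR + PQ.
The resulting 30×20 matrix has rank 20, and its Smith normal form has invariant factors (1,1,1,1,1,1,1,1,1,1,1,1,1,1,1,1,1,1,1,2).

From H_k ≅ ker(∂_k) / im(∂_{k+1}) we obtain:

  H_0: rank C_0 − rank ∂_1 = 10 − 9 = 1, and the invariant factors of ∂_1 are all 1, so H_0 ≅ Z.
  H_1: rank ker ∂_1 − rank ∂_2 = (30 − 9) − 20 = 1, and ∂_2 has invariant factor 2 > 1, so H_1 ≅ Z ⊕ Z/2.
  H_2: rank ker ∂_2 − rank ∂_3 = (20 − 20) − 0 = 0, and there is no ∂_3, so H_2 ≅ 0.

As a check, the Euler characteristic is 10 − 30 + 20 = 0, which agrees with 1 − 1 + 0 = 0.
(K is a triangulation of the Klein bottle.)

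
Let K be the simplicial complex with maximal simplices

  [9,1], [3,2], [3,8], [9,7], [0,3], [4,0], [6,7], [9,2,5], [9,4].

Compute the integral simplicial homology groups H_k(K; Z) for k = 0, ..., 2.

H_0 = Z,  H_1 = Z,  H_2 = 0.

Fix the vertex order 0 < 1 < 2 < 3 < 4 < 5 < 6 < 7 < 8 < 9 and write every simplex with vertices in increasing order. Then dim K = 2 and the simplices of K are:

  0-simplices (10): [0], [1], [2], [3], [4], [5], [6], [7], [8], [9]
  1-simplices (11): [0,3], [0,4], [1,9], [2,3], [2,5], [2,9], [3,8], [4,9], [5,9], [6,7], [7,9]
  2-simplices (1): [2,5,9]

so the chain groups are C_0 ≅ Z^10, C_1 ≅ Z^11, C_2 ≅ Z^1.

∂_1: C_1 → C_0 maps an edge to its endpoints' difference, ∂[p,q] = q − p.
The resulting 10×11 matrix has rank 9, and its Smith normal form has invariant factors (1,1,1,1,1,1,1,1,1).

The boundary map ∂_2: C_2 → C_1 sends each 2-simplex [p,q,r] to [q,r] − [p,r] + [p,q]. For instance
  ∂[2,5,9] = [5,9] − [2,9] + [2,5].
The 11×1 boundary matrix has rank 1 and Smith normal form diag(1).

Reading off H_k = ker ∂_k / im ∂_{k+1}:

  H_0: rank C_0 − rank ∂_1 = 10 − 9 = 1, and the invariant factors of ∂_1 are all 1, so H_0 ≅ Z.
  H_1: rank ker ∂_1 − rank ∂_2 = (11 − 9) − 1 = 1, and the invariant factors of ∂_2 are all 1, so H_1 ≅ Z.
  H_2: rank ker ∂_2 − rank ∂_3 = (1 − 1) − 0 = 0, and there is no ∂_3, so H_2 ≅ 0.

As a check, the Euler characteristic is 10 − 11 + 1 = 0, which agrees with 1 − 1 + 0 = 0.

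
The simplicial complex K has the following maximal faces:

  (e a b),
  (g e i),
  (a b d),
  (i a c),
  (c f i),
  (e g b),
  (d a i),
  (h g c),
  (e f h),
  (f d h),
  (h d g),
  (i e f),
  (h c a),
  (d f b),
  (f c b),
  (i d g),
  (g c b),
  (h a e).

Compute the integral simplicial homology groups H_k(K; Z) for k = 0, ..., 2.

H_0 ≅ Z,  H_1 ≅ Z^2,  H_2 ≅ Z.

Fix the vertex order a < b < c < d < e < f < g < h < i and write every simplex with vertices in increasing order. Then dim K = 2 and the simplices of K are:

  0-simplices (9): a, b, c, d, e, f, g, h, i
  1-simplices (27): ab, ac, ad, ae, ah, ai, bc, bd, be, bf, bg, cf, cg, ch, ci, df, dg, dh, di, ef, eg, eh, ei, fh, fi, gh, gi
  2-simplices (18): abd, abe, ach, aci, adi, aeh, bcf, bcg, bdf, beg, cfi, cgh, dfh, dgh, dgi, efh, efi, egi

so the chain groups are C_0 ≅ Z^9, C_1 ≅ Z^27, C_2 ≅ Z^18.

The boundary map ∂_1: C_1 → C_0 is given by ∂[p,q] = [q] − [p]. For instance
  ∂eg = g − e.
This gives a 9×27 integer matrix of rank 8; reducing to Smith normal form yields diagonal entries (1,1,1,1,1,1,1,1).

∂_2: C_2 → C_1 sends each 2-simplex [p,q,r] to [q,r] − [p,r] + [p,q]. For instance
  ∂cgh = gh − ch + cg,
  ∂beg = eg − bg + be.
As a 27×18 matrix over Z this has rank 17, with invariant factors (1,1,1,1,1,1,1,1,1,1,1,1,1,1,1,1,1).

Computing H_k = (kernel of ∂_k) / (image of ∂_{k+1}):

  H_0: rank C_0 − rank ∂_1 = 9 − 8 = 1, and the invariant factors of ∂_1 are all 1, so H_0 = Z.
  H_1: rank ker ∂_1 − rank ∂_2 = (27 − 8) − 17 = 2, and the invariant factors of ∂_2 are all 1, so H_1 = Z^2.
  H_2: rank ker ∂_2 − rank ∂_3 = (18 − 17) − 0 = 1, and there is no ∂_3, so H_2 = Z.

(K is a triangulation of the torus T^2.)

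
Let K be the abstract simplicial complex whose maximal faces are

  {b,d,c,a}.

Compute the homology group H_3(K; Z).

K has 4 vertices, 6 edges, 4 triangles, 1 3-simplex.
rank ∂_3 = 1, rank ∂_4 = 0 ⇒ b_3 = 1 − 1 − 0 = 0. So H_3 = 0.

H_3 ≅ 0.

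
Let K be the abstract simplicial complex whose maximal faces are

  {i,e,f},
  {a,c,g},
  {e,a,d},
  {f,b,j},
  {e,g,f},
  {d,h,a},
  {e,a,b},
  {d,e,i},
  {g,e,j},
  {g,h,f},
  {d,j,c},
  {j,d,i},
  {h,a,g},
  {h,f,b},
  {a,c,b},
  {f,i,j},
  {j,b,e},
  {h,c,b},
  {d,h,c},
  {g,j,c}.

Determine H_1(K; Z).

H_1 = Z ⊕ Z/2.

Take the total order a < b < c < d < e < f < g < h < i < j on the vertex set. Then K (dimension 2) consists of the simplices:

  0-simplices (10): a, b, c, d, e, f, g, h, i, j
  1-simplices (30): ab, ac, ad, ae, ag, ah, bc, be, bf, bh, bj, cd, cg, ch, cj, de, dh, di, dj, ef, eg, ei, ej, fg, fh, fi, fj, gh, gj, ij
  2-simplices (20): abc, abe, acg, ade, adh, agh, bch, bej, bfh, bfj, cdh, cdj, cgj, dei, dij, efg, efi, egj, fgh, fij

Hence C_0 ≅ Z^10, C_1 ≅ Z^30, C_2 ≅ Z^20.

The boundary map ∂_1: C_1 → C_0 is given by ∂[p,q] = [q] − [p].
As a 10×30 matrix over Z this has rank 9, with invariant factors (1,1,1,1,1,1,1,1,1).

∂_2: C_2 → C_1 acts by ∂[p,q,r] = [q,r] − [p,r] + [p,q]. For instance
  ∂efi = fi − ei + ef,
  ∂egj = gj − ej + eg.
The 30×20 boundary matrix has rank 20 and Smith normal form diag(1,1,1,1,1,1,1,1,1,1,1,1,1,1,1,1,1,1,1,2).

Now H_k = ker ∂_k / im ∂_{k+1}, so:

  H_1: rank ker ∂_1 − rank ∂_2 = (30 − 9) − 20 = 1, and ∂_2 has invariant factor 2 > 1, so H_1 ≅ Z ⊕ Z/2.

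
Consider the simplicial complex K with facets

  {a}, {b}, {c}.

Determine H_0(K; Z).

Fix the vertex order a < b < c and write every simplex with vertices in increasing order. Then dim K = 0 and the simplices of K are:

  0-simplices (3): a, b, c

Hence C_0 ≅ Z^3.

Reading off H_k = ker ∂_k / im ∂_{k+1}:

  H_0: rank C_0 − rank ∂_1 = 3 − 0 = 3, and there is no ∂_1, so H_0 ≅ Z^3.

H_0 ≅ Z^3.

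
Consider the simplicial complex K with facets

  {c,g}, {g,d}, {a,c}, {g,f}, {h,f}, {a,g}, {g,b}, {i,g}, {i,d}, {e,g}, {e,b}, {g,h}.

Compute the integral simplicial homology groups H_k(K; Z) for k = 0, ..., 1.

H_0 ≅ Z,  H_1 ≅ Z^4.

Fix the vertex order a < b < c < d < e < f < g < h < i and write every simplex with vertices in increasing order. Then dim K = 1 and the simplices of K are:

  0-simplices (9): a, b, c, d, e, f, g, h, i
  1-simplices (12): ac, ag, be, bg, cg, dg, di, eg, fg, fh, gh, gi

so the chain groups are C_0 ≅ Z^9, C_1 ≅ Z^12.

∂_1: C_1 → C_0 maps an edge to its endpoints' difference, ∂[p,q] = q − p.
This gives a 9×12 integer matrix of rank 8; reducing to Smith normal form yields diagonal entries (1,1,1,1,1,1,1,1).

Now H_k = ker ∂_k / im ∂_{k+1}, so:

  H_0: rank C_0 − rank ∂_1 = 9 − 8 = 1, and the invariant factors of ∂_1 are all 1, so H_0 = Z.
  H_1: rank ker ∂_1 − rank ∂_2 = (12 − 8) − 0 = 4, and there is no ∂_2, so H_1 = Z^4.

As a check, the Euler characteristic is 9 − 12 = -3, which agrees with 1 − 4 = -3.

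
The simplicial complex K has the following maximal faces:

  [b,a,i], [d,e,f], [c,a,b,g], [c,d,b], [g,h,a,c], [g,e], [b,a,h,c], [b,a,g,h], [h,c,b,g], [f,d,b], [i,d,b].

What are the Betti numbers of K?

b_0 = 1, b_1 = 1, b_2 = 0, b_3 = 1.

Order the vertices as a < b < c < d < e < f < g < h < i. Listing each simplex with vertices in this order, K has dimension 3 with simplices:

  0-simplices (9): a, b, c, d, e, f, g, h, i
  1-simplices (20): ab, ac, ag, ah, ai, bc, bd, bf, bg, bh, bi, cd, cg, ch, de, df, di, ef, eg, gh
  2-simplices (15): abc, abg, abh, abi, acg, ach, agh, bcd, bcg, bch, bdf, bdi, bgh, cgh, def
  3-simplices (5): abcg, abch, abgh, acgh, bcgh

giving chain groups C_0 ≅ Z^9, C_1 ≅ Z^20, C_2 ≅ Z^15, C_3 ≅ Z^5.

Boundary ∂_1: C_1 → C_0 sends each edge [p,q] (with p < q) to q − p. For instance
  ∂bc = c − b.
The resulting 9×20 matrix has rank 8, and its Smith normal form has invariant factors (1,1,1,1,1,1,1,1).

Boundary ∂_2: C_2 → C_1 acts by ∂[p,q,r] = [q,r] − [p,r] + [p,q]. For instance
  ∂def = ef − df + de,
  ∂cgh = gh − ch + cg.
The 20×15 boundary matrix has rank 11 and Smith normal form diag(1,1,1,1,1,1,1,1,1,1,1).

The boundary map ∂_3: C_3 → C_2 sends each 3-simplex σ to the alternating sum Σ_i (−1)^i (σ with its i-th vertex removed). For instance
  ∂acgh = cgh − agh + ach − acg,
  ∂abcg = bcg − acg + abg − abc.
The 15×5 boundary matrix has rank 4 and Smith normal form diag(1,1,1,1).

Now H_k = ker ∂_k / im ∂_{k+1}, so:

  H_0: rank C_0 − rank ∂_1 = 9 − 8 = 1, and the invariant factors of ∂_1 are all 1, so H_0 ≅ Z.
  H_1: rank ker ∂_1 − rank ∂_2 = (20 − 8) − 11 = 1, and the invariant factors of ∂_2 are all 1, so H_1 ≅ Z.
  H_2: rank ker ∂_2 − rank ∂_3 = (15 − 11) − 4 = 0, and the invariant factors of ∂_3 are all 1, so H_2 ≅ 0.
  H_3: rank ker ∂_3 − rank ∂_4 = (5 − 4) − 0 = 1, and there is no ∂_4, so H_3 ≅ Z.

As a check, the Euler characteristic is 9 − 20 + 15 − 5 = -1, which agrees with 1 − 1 + 0 − 1 = -1.

Hence the Betti numbers are b_0 = 1, b_1 = 1, b_2 = 0, b_3 = 1.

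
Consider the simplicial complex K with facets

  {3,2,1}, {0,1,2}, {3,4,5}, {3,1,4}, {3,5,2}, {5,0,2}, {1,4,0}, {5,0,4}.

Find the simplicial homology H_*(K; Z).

Order the vertices as 0 < 1 < 2 < 3 < 4 < 5. Listing each simplex with vertices in this order, K has dimension 2 with simplices:

  0-simplices (6): [0], [1], [2], [3], [4], [5]
  1-simplices (12): [0,1], [0,2], [0,4], [0,5], [1,2], [1,3], [1,4], [2,3], [2,5], [3,4], [3,5], [4,5]
  2-simplices (8): [0,1,2], [0,1,4], [0,2,5], [0,4,5], [1,2,3], [1,3,4], [2,3,5], [3,4,5]

Hence C_0 ≅ Z^6, C_1 ≅ Z^12, C_2 ≅ Z^8.

The boundary map ∂_1: C_1 → C_0 maps an edge to its endpoints' difference, ∂[p,q] = q − p.
This gives a 6×12 integer matrix of rank 5; reducing to Smith normal form yields diagonal entries (1,1,1,1,1).

The boundary map ∂_2: C_2 → C_1 acts by ∂[p,q,r] = [q,r] − [p,r] + [p,q]. For instance
  ∂[0,2,5] = [2,5] − [0,5] + [0,2],
  ∂[0,1,2] = [1,2] − [0,2] + [0,1].
The 12×8 boundary matrix has rank 7 and Smith normal form diag(1,1,1,1,1,1,1).

Computing H_k = (kernel of ∂_k) / (image of ∂_{k+1}):

  H_0: rank C_0 − rank ∂_1 = 6 − 5 = 1, and the invariant factors of ∂_1 are all 1, so H_0 ≅ Z.
  H_1: rank ker ∂_1 − rank ∂_2 = (12 − 5) − 7 = 0, and the invariant factors of ∂_2 are all 1, so H_1 ≅ 0.
  H_2: rank ker ∂_2 − rank ∂_3 = (8 − 7) − 0 = 1, and there is no ∂_3, so H_2 ≅ Z.

H_0 = Z,  H_1 = 0,  H_2 = Z.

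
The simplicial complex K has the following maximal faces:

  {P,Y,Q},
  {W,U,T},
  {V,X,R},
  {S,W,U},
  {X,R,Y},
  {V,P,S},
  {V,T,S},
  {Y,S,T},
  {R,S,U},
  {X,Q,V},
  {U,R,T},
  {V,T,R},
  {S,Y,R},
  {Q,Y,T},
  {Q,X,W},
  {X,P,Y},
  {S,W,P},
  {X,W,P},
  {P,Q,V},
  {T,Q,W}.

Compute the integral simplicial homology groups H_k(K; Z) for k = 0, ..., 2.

Fix the vertex order P < Q < R < S < T < U < V < W < X < Y and write every simplex with vertices in increasing order. Then dim K = 2 and the simplices of K are:

  0-simplices (10): P, Q, R, S, T, U, V, W, X, Y
  1-simplices (30): PQ, PS, PV, PW, PX, PY, QT, QV, QW, QX, QY, RS, RT, RU, RV, RX, RY, ST, SU, SV, SW, SY, TU, TV, TW, TY, UW, VX, WX, XY
  2-simplices (20): PQV, PQY, PSV, PSW, PWX, PXY, QTW, QTY, QVX, QWX, RSU, RSY, RTU, RTV, RVX, RXY, STV, STY, SUW, TUW

so the chain groups are C_0 ≅ Z^10, C_1 ≅ Z^30, C_2 ≅ Z^20.

∂_1: C_1 → C_0 sends each edge [p,q] (with p < q) to q − p. For instance
  ∂TV = V − T.
As a 10×30 matrix over Z this has rank 9, with invariant factors (1,1,1,1,1,1,1,1,1).

Boundary ∂_2: C_2 → C_1 acts by ∂[p,q,r] = [q,r] − [p,r] + [p,q]. For instance
  ∂PQY = QY − PY + PQ,
  ∂RSY = SY − RY + RS.
As a 30×20 matrix over Z this has rank 20, with invariant factors (1,1,1,1,1,1,1,1,1,1,1,1,1,1,1,1,1,1,1,2).

Now H_k = ker ∂_k / im ∂_{k+1}, so:

  H_0: rank C_0 − rank ∂_1 = 10 − 9 = 1, and the invariant factors of ∂_1 are all 1, so H_0 = Z.
  H_1: rank ker ∂_1 − rank ∂_2 = (30 − 9) − 20 = 1, and ∂_2 has invariant factor 2 > 1, so H_1 = Z ⊕ Z/2.
  H_2: rank ker ∂_2 − rank ∂_3 = (20 − 20) − 0 = 0, and there is no ∂_3, so H_2 = 0.

As a check, the Euler characteristic is 10 − 30 + 20 = 0, which agrees with 1 − 1 + 0 = 0.

H_0 = Z,  H_1 = Z ⊕ Z/2,  H_2 = 0.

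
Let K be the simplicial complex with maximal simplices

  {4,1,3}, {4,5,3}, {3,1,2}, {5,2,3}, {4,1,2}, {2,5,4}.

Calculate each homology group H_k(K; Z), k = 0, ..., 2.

We work with the vertex ordering 1 < 2 < 3 < 4 < 5. The simplices of K, each written with vertices in increasing order, are:

  0-simplices (5): [1], [2], [3], [4], [5]
  1-simplices (9): [1,2], [1,3], [1,4], [2,3], [2,4], [2,5], [3,4], [3,5], [4,5]
  2-simplices (6): [1,2,3], [1,2,4], [1,3,4], [2,3,5], [2,4,5], [3,4,5]

Hence C_0 ≅ Z^5, C_1 ≅ Z^9, C_2 ≅ Z^6.

∂_1: C_1 → C_0 is given by ∂[p,q] = [q] − [p].
The resulting 5×9 matrix has rank 4, and its Smith normal form has invariant factors (1,1,1,1).

∂_2: C_2 → C_1 sends each 2-simplex [p,q,r] to [q,r] − [p,r] + [p,q]. For instance
  ∂[2,3,5] = [3,5] − [2,5] + [2,3],
  ∂[1,2,3] = [2,3] − [1,3] + [1,2].
The resulting 9×6 matrix has rank 5, and its Smith normal form has invariant factors (1,1,1,1,1).

Computing H_k = (kernel of ∂_k) / (image of ∂_{k+1}):

  H_0: rank C_0 − rank ∂_1 = 5 − 4 = 1, and the invariant factors of ∂_1 are all 1, so H_0 = Z.
  H_1: rank ker ∂_1 − rank ∂_2 = (9 − 4) − 5 = 0, and the invariant factors of ∂_2 are all 1, so H_1 = 0.
  H_2: rank ker ∂_2 − rank ∂_3 = (6 − 5) − 0 = 1, and there is no ∂_3, so H_2 = Z.

As a check, the Euler characteristic is 5 − 9 + 6 = 2, which agrees with 1 − 0 + 1 = 2.
(K is a triangulation of the 2-sphere S^2.)

H_0 = Z,  H_1 = 0,  H_2 = Z.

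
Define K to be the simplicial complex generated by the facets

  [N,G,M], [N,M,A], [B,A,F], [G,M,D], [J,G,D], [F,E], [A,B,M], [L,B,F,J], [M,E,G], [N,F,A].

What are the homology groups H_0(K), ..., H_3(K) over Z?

H_0 ≅ Z,  H_1 ≅ Z^2,  H_2 = 0,  H_3 = 0.

K has 10 vertices, 22 edges, 12 triangles, 1 3-simplex.
rank ∂_0 = 0, rank ∂_1 = 9 ⇒ b_0 = 10 − 0 − 9 = 1; all invariant factors of ∂_1 are 1 so no torsion. So H_0 = Z.
rank ∂_1 = 9, rank ∂_2 = 11 ⇒ b_1 = 22 − 9 − 11 = 2; all invariant factors of ∂_2 are 1 so no torsion. So H_1 = Z^2.
rank ∂_2 = 11, rank ∂_3 = 1 ⇒ b_2 = 12 − 11 − 1 = 0; all invariant factors of ∂_3 are 1 so no torsion. So H_2 = 0.
rank ∂_3 = 1, rank ∂_4 = 0 ⇒ b_3 = 1 − 1 − 0 = 0. So H_3 = 0.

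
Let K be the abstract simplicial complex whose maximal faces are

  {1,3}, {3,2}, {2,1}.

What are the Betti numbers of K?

b_0 = 1, b_1 = 1.

Fix the vertex order 1 < 2 < 3 and write every simplex with vertices in increasing order. Then dim K = 1 and the simplices of K are:

  0-simplices (3): [1], [2], [3]
  1-simplices (3): [1,2], [1,3], [2,3]

so the chain groups are C_0 ≅ Z^3, C_1 ≅ Z^3.

∂_1: C_1 → C_0 maps an edge to its endpoints' difference, ∂[p,q] = q − p.
The 3×3 boundary matrix has rank 2 and Smith normal form diag(1,1).

Now H_k = ker ∂_k / im ∂_{k+1}, so:

  H_0: rank C_0 − rank ∂_1 = 3 − 2 = 1, and the invariant factors of ∂_1 are all 1, so H_0 = Z.
  H_1: rank ker ∂_1 − rank ∂_2 = (3 − 2) − 0 = 1, and there is no ∂_2, so H_1 = Z.

(K is a triangulation of the circle S^1.)

Hence the Betti numbers are b_0 = 1, b_1 = 1.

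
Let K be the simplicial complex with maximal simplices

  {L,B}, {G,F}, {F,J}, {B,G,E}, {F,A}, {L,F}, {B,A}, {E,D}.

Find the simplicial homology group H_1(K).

H_1 ≅ Z^2.

Order the vertices as A < B < D < E < F < G < J < L. Listing each simplex with vertices in this order, K has dimension 2 with simplices:

  0-simplices (8): A, B, D, E, F, G, J, L
  1-simplices (10): AB, AF, BE, BG, BL, DE, EG, FG, FJ, FL
  2-simplices (1): BEG

Hence C_0 ≅ Z^8, C_1 ≅ Z^10, C_2 ≅ Z^1.

Boundary ∂_1: C_1 → C_0 is given by ∂[p,q] = [q] − [p]. For instance
  ∂AB = B − A.
The 8×10 boundary matrix has rank 7 and Smith normal form diag(1,1,1,1,1,1,1).

∂_2: C_2 → C_1 maps a triangle to the signed sum of its edges. For instance
  ∂BEG = EG − BG + BE.
As a 10×1 matrix over Z this has rank 1, with invariant factors (1).

Reading off H_k = ker ∂_k / im ∂_{k+1}:

  H_1: rank ker ∂_1 − rank ∂_2 = (10 − 7) − 1 = 2, and the invariant factors of ∂_2 are all 1, so H_1 = Z^2.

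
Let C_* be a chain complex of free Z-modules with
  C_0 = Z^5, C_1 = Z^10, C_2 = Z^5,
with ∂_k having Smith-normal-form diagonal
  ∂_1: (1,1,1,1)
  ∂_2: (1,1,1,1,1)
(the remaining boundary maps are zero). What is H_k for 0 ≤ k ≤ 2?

H_0 ≅ Z,  H_1 ≅ Z,  H_2 = 0.

H_0: b_0 = 5 − 0 − 4 = 1; torsion from ∂_1 factors > 1: none. So H_0 ≅ Z.
H_1: b_1 = 10 − 4 − 5 = 1; torsion from ∂_2 factors > 1: none. So H_1 ≅ Z.
H_2: b_2 = 5 − 5 − 0 = 0; torsion from ∂_3 factors > 1: none. So H_2 ≅ 0.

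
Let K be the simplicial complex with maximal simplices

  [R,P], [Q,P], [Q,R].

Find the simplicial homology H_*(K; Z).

Take the total order P < Q < R on the vertex set. Then K (dimension 1) consists of the simplices:

  0-simplices (3): P, Q, R
  1-simplices (3): PQ, PR, QR

giving chain groups C_0 ≅ Z^3, C_1 ≅ Z^3.

The boundary map ∂_1: C_1 → C_0 is given by ∂[p,q] = [q] − [p].
The resulting 3×3 matrix has rank 2, and its Smith normal form has invariant factors (1,1).

From H_k ≅ ker(∂_k) / im(∂_{k+1}) we obtain:

  H_0: rank C_0 − rank ∂_1 = 3 − 2 = 1, and the invariant factors of ∂_1 are all 1, so H_0 ≅ Z.
  H_1: rank ker ∂_1 − rank ∂_2 = (3 − 2) − 0 = 1, and there is no ∂_2, so H_1 ≅ Z.

H_0 = Z,  H_1 = Z.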